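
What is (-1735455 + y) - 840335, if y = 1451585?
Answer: -1124205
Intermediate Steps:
(-1735455 + y) - 840335 = (-1735455 + 1451585) - 840335 = -283870 - 840335 = -1124205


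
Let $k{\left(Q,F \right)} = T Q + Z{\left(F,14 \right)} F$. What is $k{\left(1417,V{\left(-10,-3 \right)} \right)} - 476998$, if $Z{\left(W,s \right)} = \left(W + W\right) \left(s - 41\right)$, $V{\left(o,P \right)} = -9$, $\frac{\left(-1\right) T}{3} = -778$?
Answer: $2825906$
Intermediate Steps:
$T = 2334$ ($T = \left(-3\right) \left(-778\right) = 2334$)
$Z{\left(W,s \right)} = 2 W \left(-41 + s\right)$
$k{\left(Q,F \right)} = - 54 F^{2} + 2334 Q$ ($k{\left(Q,F \right)} = 2334 Q + 2 F \left(-41 + 14\right) F = 2334 Q + 2 F \left(-27\right) F = 2334 Q + - 54 F F = 2334 Q - 54 F^{2} = - 54 F^{2} + 2334 Q$)
$k{\left(1417,V{\left(-10,-3 \right)} \right)} - 476998 = \left(- 54 \left(-9\right)^{2} + 2334 \cdot 1417\right) - 476998 = \left(\left(-54\right) 81 + 3307278\right) - 476998 = \left(-4374 + 3307278\right) - 476998 = 3302904 - 476998 = 2825906$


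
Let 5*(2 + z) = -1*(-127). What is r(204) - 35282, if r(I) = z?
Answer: -176293/5 ≈ -35259.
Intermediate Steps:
z = 117/5 (z = -2 + (-1*(-127))/5 = -2 + (⅕)*127 = -2 + 127/5 = 117/5 ≈ 23.400)
r(I) = 117/5
r(204) - 35282 = 117/5 - 35282 = -176293/5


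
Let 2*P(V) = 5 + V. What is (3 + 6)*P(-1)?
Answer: 18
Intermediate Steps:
P(V) = 5/2 + V/2 (P(V) = (5 + V)/2 = 5/2 + V/2)
(3 + 6)*P(-1) = (3 + 6)*(5/2 + (½)*(-1)) = 9*(5/2 - ½) = 9*2 = 18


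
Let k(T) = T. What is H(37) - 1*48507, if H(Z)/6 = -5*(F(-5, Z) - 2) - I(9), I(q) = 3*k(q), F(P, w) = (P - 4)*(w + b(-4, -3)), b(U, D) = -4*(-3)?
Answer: -35379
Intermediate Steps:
b(U, D) = 12
F(P, w) = (-4 + P)*(12 + w) (F(P, w) = (P - 4)*(w + 12) = (-4 + P)*(12 + w))
I(q) = 3*q
H(Z) = 3138 + 270*Z (H(Z) = 6*(-5*((-48 - 4*Z + 12*(-5) - 5*Z) - 2) - 3*9) = 6*(-5*((-48 - 4*Z - 60 - 5*Z) - 2) - 1*27) = 6*(-5*((-108 - 9*Z) - 2) - 27) = 6*(-5*(-110 - 9*Z) - 27) = 6*((550 + 45*Z) - 27) = 6*(523 + 45*Z) = 3138 + 270*Z)
H(37) - 1*48507 = (3138 + 270*37) - 1*48507 = (3138 + 9990) - 48507 = 13128 - 48507 = -35379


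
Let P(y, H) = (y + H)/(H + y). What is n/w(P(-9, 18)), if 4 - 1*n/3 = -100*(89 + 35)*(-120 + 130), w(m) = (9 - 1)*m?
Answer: 93003/2 ≈ 46502.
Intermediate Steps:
P(y, H) = 1 (P(y, H) = (H + y)/(H + y) = 1)
w(m) = 8*m
n = 372012 (n = 12 - (-300)*(89 + 35)*(-120 + 130) = 12 - (-300)*124*10 = 12 - (-300)*1240 = 12 - 3*(-124000) = 12 + 372000 = 372012)
n/w(P(-9, 18)) = 372012/((8*1)) = 372012/8 = 372012*(⅛) = 93003/2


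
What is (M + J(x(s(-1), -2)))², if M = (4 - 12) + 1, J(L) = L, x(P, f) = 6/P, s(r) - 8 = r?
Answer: 1849/49 ≈ 37.735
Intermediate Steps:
s(r) = 8 + r
M = -7 (M = -8 + 1 = -7)
(M + J(x(s(-1), -2)))² = (-7 + 6/(8 - 1))² = (-7 + 6/7)² = (-43/7)² = 1849/49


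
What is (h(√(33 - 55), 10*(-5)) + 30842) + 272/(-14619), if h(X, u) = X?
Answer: 450878926/14619 + I*√22 ≈ 30842.0 + 4.6904*I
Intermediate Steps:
(h(√(33 - 55), 10*(-5)) + 30842) + 272/(-14619) = (√(33 - 55) + 30842) + 272/(-14619) = (√(-22) + 30842) + 272*(-1/14619) = (I*√22 + 30842) - 272/14619 = (30842 + I*√22) - 272/14619 = 450878926/14619 + I*√22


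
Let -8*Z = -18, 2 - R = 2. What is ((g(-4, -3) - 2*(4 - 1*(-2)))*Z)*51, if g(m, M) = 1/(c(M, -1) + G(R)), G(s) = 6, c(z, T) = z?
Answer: -5355/4 ≈ -1338.8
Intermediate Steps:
R = 0 (R = 2 - 1*2 = 2 - 2 = 0)
g(m, M) = 1/(6 + M) (g(m, M) = 1/(M + 6) = 1/(6 + M))
Z = 9/4 (Z = -⅛*(-18) = 9/4 ≈ 2.2500)
((g(-4, -3) - 2*(4 - 1*(-2)))*Z)*51 = ((1/(6 - 3) - 2*(4 - 1*(-2)))*(9/4))*51 = ((1/3 - 2*(4 + 2))*(9/4))*51 = ((⅓ - 2*6)*(9/4))*51 = ((⅓ - 12)*(9/4))*51 = -35/3*9/4*51 = -105/4*51 = -5355/4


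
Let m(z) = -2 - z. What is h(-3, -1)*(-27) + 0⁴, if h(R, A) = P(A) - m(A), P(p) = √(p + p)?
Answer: -27 - 27*I*√2 ≈ -27.0 - 38.184*I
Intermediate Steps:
P(p) = √2*√p (P(p) = √(2*p) = √2*√p)
h(R, A) = 2 + A + √2*√A (h(R, A) = √2*√A - (-2 - A) = √2*√A + (2 + A) = 2 + A + √2*√A)
h(-3, -1)*(-27) + 0⁴ = (2 - 1 + √2*√(-1))*(-27) + 0⁴ = (2 - 1 + √2*I)*(-27) + 0 = (2 - 1 + I*√2)*(-27) + 0 = (1 + I*√2)*(-27) + 0 = (-27 - 27*I*√2) + 0 = -27 - 27*I*√2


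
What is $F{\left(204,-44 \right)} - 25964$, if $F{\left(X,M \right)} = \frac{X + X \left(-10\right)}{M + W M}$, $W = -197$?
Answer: $- \frac{55978843}{2156} \approx -25964.0$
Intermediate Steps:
$F{\left(X,M \right)} = \frac{9 X}{196 M}$ ($F{\left(X,M \right)} = \frac{X + X \left(-10\right)}{M - 197 M} = \frac{X - 10 X}{\left(-196\right) M} = - 9 X \left(- \frac{1}{196 M}\right) = \frac{9 X}{196 M}$)
$F{\left(204,-44 \right)} - 25964 = \frac{9}{196} \cdot 204 \frac{1}{-44} - 25964 = \frac{9}{196} \cdot 204 \left(- \frac{1}{44}\right) - 25964 = - \frac{459}{2156} - 25964 = - \frac{55978843}{2156}$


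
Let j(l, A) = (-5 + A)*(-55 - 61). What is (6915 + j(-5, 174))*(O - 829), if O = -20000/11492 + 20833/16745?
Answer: 29786101093452/2829905 ≈ 1.0525e+7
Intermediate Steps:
j(l, A) = 580 - 116*A (j(l, A) = (-5 + A)*(-116) = 580 - 116*A)
O = -1404223/2829905 (O = -20000*1/11492 + 20833*(1/16745) = -5000/2873 + 20833/16745 = -1404223/2829905 ≈ -0.49621)
(6915 + j(-5, 174))*(O - 829) = (6915 + (580 - 116*174))*(-1404223/2829905 - 829) = (6915 + (580 - 20184))*(-2347395468/2829905) = (6915 - 19604)*(-2347395468/2829905) = -12689*(-2347395468/2829905) = 29786101093452/2829905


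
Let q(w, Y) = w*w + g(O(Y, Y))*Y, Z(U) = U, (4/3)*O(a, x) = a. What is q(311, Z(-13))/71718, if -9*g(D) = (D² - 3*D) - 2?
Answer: 13953265/10327392 ≈ 1.3511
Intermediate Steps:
O(a, x) = 3*a/4
g(D) = 2/9 - D²/9 + D/3 (g(D) = -((D² - 3*D) - 2)/9 = -(-2 + D² - 3*D)/9 = 2/9 - D²/9 + D/3)
q(w, Y) = w² + Y*(2/9 - Y²/16 + Y/4) (q(w, Y) = w*w + (2/9 - 9*Y²/16/9 + (3*Y/4)/3)*Y = w² + (2/9 - Y²/16 + Y/4)*Y = w² + Y*(2/9 - Y²/16 + Y/4))
q(311, Z(-13))/71718 = (311² + (1/144)*(-13)*(32 - 9*(-13)² + 36*(-13)))/71718 = (96721 + (1/144)*(-13)*(32 - 9*169 - 468))*(1/71718) = (96721 + (1/144)*(-13)*(32 - 1521 - 468))*(1/71718) = (96721 + (1/144)*(-13)*(-1957))*(1/71718) = (96721 + 25441/144)*(1/71718) = (13953265/144)*(1/71718) = 13953265/10327392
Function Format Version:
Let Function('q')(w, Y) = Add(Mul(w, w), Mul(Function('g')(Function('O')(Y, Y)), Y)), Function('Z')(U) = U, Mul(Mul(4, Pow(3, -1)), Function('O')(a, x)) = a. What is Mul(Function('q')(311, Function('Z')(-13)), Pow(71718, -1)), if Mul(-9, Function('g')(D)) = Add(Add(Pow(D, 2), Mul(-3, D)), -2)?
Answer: Rational(13953265, 10327392) ≈ 1.3511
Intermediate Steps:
Function('O')(a, x) = Mul(Rational(3, 4), a)
Function('g')(D) = Add(Rational(2, 9), Mul(Rational(-1, 9), Pow(D, 2)), Mul(Rational(1, 3), D)) (Function('g')(D) = Mul(Rational(-1, 9), Add(Add(Pow(D, 2), Mul(-3, D)), -2)) = Mul(Rational(-1, 9), Add(-2, Pow(D, 2), Mul(-3, D))) = Add(Rational(2, 9), Mul(Rational(-1, 9), Pow(D, 2)), Mul(Rational(1, 3), D)))
Function('q')(w, Y) = Add(Pow(w, 2), Mul(Y, Add(Rational(2, 9), Mul(Rational(-1, 16), Pow(Y, 2)), Mul(Rational(1, 4), Y)))) (Function('q')(w, Y) = Add(Mul(w, w), Mul(Add(Rational(2, 9), Mul(Rational(-1, 9), Pow(Mul(Rational(3, 4), Y), 2)), Mul(Rational(1, 3), Mul(Rational(3, 4), Y))), Y)) = Add(Pow(w, 2), Mul(Add(Rational(2, 9), Mul(Rational(-1, 9), Mul(Rational(9, 16), Pow(Y, 2))), Mul(Rational(1, 4), Y)), Y)) = Add(Pow(w, 2), Mul(Add(Rational(2, 9), Mul(Rational(-1, 16), Pow(Y, 2)), Mul(Rational(1, 4), Y)), Y)) = Add(Pow(w, 2), Mul(Y, Add(Rational(2, 9), Mul(Rational(-1, 16), Pow(Y, 2)), Mul(Rational(1, 4), Y)))))
Mul(Function('q')(311, Function('Z')(-13)), Pow(71718, -1)) = Mul(Add(Pow(311, 2), Mul(Rational(1, 144), -13, Add(32, Mul(-9, Pow(-13, 2)), Mul(36, -13)))), Pow(71718, -1)) = Mul(Add(96721, Mul(Rational(1, 144), -13, Add(32, Mul(-9, 169), -468))), Rational(1, 71718)) = Mul(Add(96721, Mul(Rational(1, 144), -13, Add(32, -1521, -468))), Rational(1, 71718)) = Mul(Add(96721, Mul(Rational(1, 144), -13, -1957)), Rational(1, 71718)) = Mul(Add(96721, Rational(25441, 144)), Rational(1, 71718)) = Mul(Rational(13953265, 144), Rational(1, 71718)) = Rational(13953265, 10327392)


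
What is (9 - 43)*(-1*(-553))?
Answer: -18802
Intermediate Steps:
(9 - 43)*(-1*(-553)) = -34*553 = -18802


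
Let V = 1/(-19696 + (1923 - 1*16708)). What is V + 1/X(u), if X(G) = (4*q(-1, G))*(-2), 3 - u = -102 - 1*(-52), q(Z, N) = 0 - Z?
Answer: -34489/275848 ≈ -0.12503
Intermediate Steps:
q(Z, N) = -Z
u = 53 (u = 3 - (-102 - 1*(-52)) = 3 - (-102 + 52) = 3 - 1*(-50) = 3 + 50 = 53)
X(G) = -8 (X(G) = (4*(-1*(-1)))*(-2) = (4*1)*(-2) = 4*(-2) = -8)
V = -1/34481 (V = 1/(-19696 + (1923 - 16708)) = 1/(-19696 - 14785) = 1/(-34481) = -1/34481 ≈ -2.9001e-5)
V + 1/X(u) = -1/34481 + 1/(-8) = -1/34481 - ⅛ = -34489/275848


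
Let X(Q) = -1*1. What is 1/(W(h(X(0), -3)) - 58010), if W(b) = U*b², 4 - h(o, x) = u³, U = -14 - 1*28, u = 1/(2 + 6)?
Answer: -131072/7691481109 ≈ -1.7041e-5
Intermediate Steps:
X(Q) = -1
u = ⅛ (u = 1/8 = ⅛ ≈ 0.12500)
U = -42 (U = -14 - 28 = -42)
h(o, x) = 2047/512 (h(o, x) = 4 - (⅛)³ = 4 - 1*1/512 = 4 - 1/512 = 2047/512)
W(b) = -42*b²
1/(W(h(X(0), -3)) - 58010) = 1/(-42*(2047/512)² - 58010) = 1/(-42*4190209/262144 - 58010) = 1/(-87994389/131072 - 58010) = 1/(-7691481109/131072) = -131072/7691481109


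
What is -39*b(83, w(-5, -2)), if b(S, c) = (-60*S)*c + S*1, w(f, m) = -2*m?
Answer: 773643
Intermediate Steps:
b(S, c) = S - 60*S*c (b(S, c) = -60*S*c + S = S - 60*S*c)
-39*b(83, w(-5, -2)) = -3237*(1 - (-120)*(-2)) = -3237*(1 - 60*4) = -3237*(1 - 240) = -3237*(-239) = -39*(-19837) = 773643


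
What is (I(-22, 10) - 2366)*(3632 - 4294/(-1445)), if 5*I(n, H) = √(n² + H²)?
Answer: -12427495444/1445 + 10505068*√146/7225 ≈ -8.5828e+6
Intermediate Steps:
I(n, H) = √(H² + n²)/5 (I(n, H) = √(n² + H²)/5 = √(H² + n²)/5)
(I(-22, 10) - 2366)*(3632 - 4294/(-1445)) = (√(10² + (-22)²)/5 - 2366)*(3632 - 4294/(-1445)) = (√(100 + 484)/5 - 2366)*(3632 - 4294*(-1/1445)) = (√584/5 - 2366)*(3632 + 4294/1445) = ((2*√146)/5 - 2366)*(5252534/1445) = (2*√146/5 - 2366)*(5252534/1445) = (-2366 + 2*√146/5)*(5252534/1445) = -12427495444/1445 + 10505068*√146/7225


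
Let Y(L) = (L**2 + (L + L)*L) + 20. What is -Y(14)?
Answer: -608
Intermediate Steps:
Y(L) = 20 + 3*L**2 (Y(L) = (L**2 + (2*L)*L) + 20 = (L**2 + 2*L**2) + 20 = 3*L**2 + 20 = 20 + 3*L**2)
-Y(14) = -(20 + 3*14**2) = -(20 + 3*196) = -(20 + 588) = -1*608 = -608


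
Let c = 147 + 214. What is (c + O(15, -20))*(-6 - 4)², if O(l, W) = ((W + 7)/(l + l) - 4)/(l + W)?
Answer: 108566/3 ≈ 36189.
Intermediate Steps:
O(l, W) = (-4 + (7 + W)/(2*l))/(W + l) (O(l, W) = ((7 + W)/((2*l)) - 4)/(W + l) = ((7 + W)*(1/(2*l)) - 4)/(W + l) = ((7 + W)/(2*l) - 4)/(W + l) = (-4 + (7 + W)/(2*l))/(W + l))
c = 361
(c + O(15, -20))*(-6 - 4)² = (361 + (½)*(7 - 20 - 8*15)/(15*(-20 + 15)))*(-6 - 4)² = (361 + (½)*(1/15)*(7 - 20 - 120)/(-5))*(-10)² = (361 + (½)*(1/15)*(-⅕)*(-133))*100 = (361 + 133/150)*100 = (54283/150)*100 = 108566/3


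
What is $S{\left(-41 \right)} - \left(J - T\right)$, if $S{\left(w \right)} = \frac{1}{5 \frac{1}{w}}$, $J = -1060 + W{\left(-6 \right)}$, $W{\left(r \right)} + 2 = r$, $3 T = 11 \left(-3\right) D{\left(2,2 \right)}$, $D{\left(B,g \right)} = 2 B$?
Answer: $\frac{5079}{5} \approx 1015.8$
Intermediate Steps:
$T = -44$ ($T = \frac{11 \left(-3\right) 2 \cdot 2}{3} = \frac{\left(-33\right) 4}{3} = \frac{1}{3} \left(-132\right) = -44$)
$W{\left(r \right)} = -2 + r$
$J = -1068$ ($J = -1060 - 8 = -1068$)
$S{\left(w \right)} = \frac{w}{5}$
$S{\left(-41 \right)} - \left(J - T\right) = \frac{1}{5} \left(-41\right) - \left(-1068 - -44\right) = - \frac{41}{5} - \left(-1068 + 44\right) = - \frac{41}{5} - -1024 = - \frac{41}{5} + 1024 = \frac{5079}{5}$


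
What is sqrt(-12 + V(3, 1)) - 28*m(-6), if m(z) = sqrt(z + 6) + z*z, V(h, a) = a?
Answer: -1008 + I*sqrt(11) ≈ -1008.0 + 3.3166*I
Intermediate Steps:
m(z) = z**2 + sqrt(6 + z) (m(z) = sqrt(6 + z) + z**2 = z**2 + sqrt(6 + z))
sqrt(-12 + V(3, 1)) - 28*m(-6) = sqrt(-12 + 1) - 28*((-6)**2 + sqrt(6 - 6)) = sqrt(-11) - 28*(36 + sqrt(0)) = I*sqrt(11) - 28*(36 + 0) = I*sqrt(11) - 28*36 = I*sqrt(11) - 1008 = -1008 + I*sqrt(11)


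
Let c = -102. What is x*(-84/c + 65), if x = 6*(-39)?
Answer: -261846/17 ≈ -15403.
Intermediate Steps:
x = -234
x*(-84/c + 65) = -234*(-84/(-102) + 65) = -234*(-84*(-1/102) + 65) = -234*(14/17 + 65) = -234*1119/17 = -261846/17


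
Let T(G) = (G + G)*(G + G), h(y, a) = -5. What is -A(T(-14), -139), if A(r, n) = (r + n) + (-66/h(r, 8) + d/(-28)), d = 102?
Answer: -45819/70 ≈ -654.56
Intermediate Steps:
T(G) = 4*G² (T(G) = (2*G)*(2*G) = 4*G²)
A(r, n) = 669/70 + n + r (A(r, n) = (r + n) + (-66/(-5) + 102/(-28)) = (n + r) + (-66*(-⅕) + 102*(-1/28)) = (n + r) + (66/5 - 51/14) = (n + r) + 669/70 = 669/70 + n + r)
-A(T(-14), -139) = -(669/70 - 139 + 4*(-14)²) = -(669/70 - 139 + 4*196) = -(669/70 - 139 + 784) = -1*45819/70 = -45819/70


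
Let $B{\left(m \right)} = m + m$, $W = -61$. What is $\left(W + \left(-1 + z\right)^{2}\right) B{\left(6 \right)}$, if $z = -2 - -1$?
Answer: $-684$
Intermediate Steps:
$z = -1$ ($z = -2 + 1 = -1$)
$B{\left(m \right)} = 2 m$
$\left(W + \left(-1 + z\right)^{2}\right) B{\left(6 \right)} = \left(-61 + \left(-1 - 1\right)^{2}\right) 2 \cdot 6 = \left(-61 + \left(-2\right)^{2}\right) 12 = \left(-61 + 4\right) 12 = \left(-57\right) 12 = -684$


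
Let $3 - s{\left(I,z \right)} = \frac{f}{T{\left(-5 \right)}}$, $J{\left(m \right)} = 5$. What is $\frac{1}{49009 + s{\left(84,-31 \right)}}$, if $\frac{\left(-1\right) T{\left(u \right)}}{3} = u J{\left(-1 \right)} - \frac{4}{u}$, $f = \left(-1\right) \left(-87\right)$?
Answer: $\frac{121}{5930307} \approx 2.0404 \cdot 10^{-5}$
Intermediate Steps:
$f = 87$
$T{\left(u \right)} = - 15 u + \frac{12}{u}$ ($T{\left(u \right)} = - 3 \left(u 5 - \frac{4}{u}\right) = - 3 \left(5 u - \frac{4}{u}\right) = - 3 \left(- \frac{4}{u} + 5 u\right) = - 15 u + \frac{12}{u}$)
$s{\left(I,z \right)} = \frac{218}{121}$ ($s{\left(I,z \right)} = 3 - \frac{87}{\left(-15\right) \left(-5\right) + \frac{12}{-5}} = 3 - \frac{87}{75 + 12 \left(- \frac{1}{5}\right)} = 3 - \frac{87}{75 - \frac{12}{5}} = 3 - \frac{87}{\frac{363}{5}} = 3 - 87 \cdot \frac{5}{363} = 3 - \frac{145}{121} = \frac{218}{121}$)
$\frac{1}{49009 + s{\left(84,-31 \right)}} = \frac{1}{49009 + \frac{218}{121}} = \frac{1}{\frac{5930307}{121}} = \frac{121}{5930307}$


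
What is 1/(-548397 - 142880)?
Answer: -1/691277 ≈ -1.4466e-6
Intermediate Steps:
1/(-548397 - 142880) = 1/(-691277) = -1/691277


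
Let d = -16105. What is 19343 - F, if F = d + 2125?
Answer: 33323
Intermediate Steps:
F = -13980 (F = -16105 + 2125 = -13980)
19343 - F = 19343 - 1*(-13980) = 19343 + 13980 = 33323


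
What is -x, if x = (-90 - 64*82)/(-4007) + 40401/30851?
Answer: -326569445/123619957 ≈ -2.6417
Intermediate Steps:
x = 326569445/123619957 (x = (-90 - 5248)*(-1/4007) + 40401*(1/30851) = -5338*(-1/4007) + 40401/30851 = 5338/4007 + 40401/30851 = 326569445/123619957 ≈ 2.6417)
-x = -1*326569445/123619957 = -326569445/123619957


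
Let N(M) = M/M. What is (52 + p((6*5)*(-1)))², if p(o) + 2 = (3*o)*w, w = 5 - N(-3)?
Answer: 96100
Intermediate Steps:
N(M) = 1
w = 4 (w = 5 - 1*1 = 5 - 1 = 4)
p(o) = -2 + 12*o (p(o) = -2 + (3*o)*4 = -2 + 12*o)
(52 + p((6*5)*(-1)))² = (52 + (-2 + 12*((6*5)*(-1))))² = (52 + (-2 + 12*(30*(-1))))² = (52 + (-2 + 12*(-30)))² = (52 + (-2 - 360))² = (52 - 362)² = (-310)² = 96100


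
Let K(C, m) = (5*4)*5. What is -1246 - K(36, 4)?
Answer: -1346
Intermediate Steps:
K(C, m) = 100 (K(C, m) = 20*5 = 100)
-1246 - K(36, 4) = -1246 - 1*100 = -1246 - 100 = -1346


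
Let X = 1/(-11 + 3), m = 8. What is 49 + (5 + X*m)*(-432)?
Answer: -1679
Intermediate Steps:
X = -⅛ (X = 1/(-8) = -⅛ ≈ -0.12500)
49 + (5 + X*m)*(-432) = 49 + (5 - ⅛*8)*(-432) = 49 + (5 - 1)*(-432) = 49 + 4*(-432) = 49 - 1728 = -1679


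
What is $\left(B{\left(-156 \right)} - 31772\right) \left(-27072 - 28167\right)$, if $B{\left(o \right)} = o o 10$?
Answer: $-11687909532$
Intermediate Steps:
$B{\left(o \right)} = 10 o^{2}$ ($B{\left(o \right)} = o^{2} \cdot 10 = 10 o^{2}$)
$\left(B{\left(-156 \right)} - 31772\right) \left(-27072 - 28167\right) = \left(10 \left(-156\right)^{2} - 31772\right) \left(-27072 - 28167\right) = \left(10 \cdot 24336 - 31772\right) \left(-55239\right) = \left(243360 - 31772\right) \left(-55239\right) = 211588 \left(-55239\right) = -11687909532$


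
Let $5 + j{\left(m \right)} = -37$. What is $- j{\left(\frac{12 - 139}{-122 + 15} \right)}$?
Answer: $42$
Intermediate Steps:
$j{\left(m \right)} = -42$ ($j{\left(m \right)} = -5 - 37 = -42$)
$- j{\left(\frac{12 - 139}{-122 + 15} \right)} = \left(-1\right) \left(-42\right) = 42$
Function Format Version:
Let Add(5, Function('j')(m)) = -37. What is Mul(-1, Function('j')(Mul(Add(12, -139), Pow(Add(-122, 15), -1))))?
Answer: 42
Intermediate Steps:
Function('j')(m) = -42 (Function('j')(m) = Add(-5, -37) = -42)
Mul(-1, Function('j')(Mul(Add(12, -139), Pow(Add(-122, 15), -1)))) = Mul(-1, -42) = 42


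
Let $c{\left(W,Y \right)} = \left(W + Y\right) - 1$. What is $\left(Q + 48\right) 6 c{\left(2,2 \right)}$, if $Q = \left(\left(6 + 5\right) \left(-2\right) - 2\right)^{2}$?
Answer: $11232$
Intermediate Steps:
$Q = 576$ ($Q = \left(11 \left(-2\right) - 2\right)^{2} = \left(-22 - 2\right)^{2} = \left(-24\right)^{2} = 576$)
$c{\left(W,Y \right)} = -1 + W + Y$
$\left(Q + 48\right) 6 c{\left(2,2 \right)} = \left(576 + 48\right) 6 \left(-1 + 2 + 2\right) = 624 \cdot 6 \cdot 3 = 624 \cdot 18 = 11232$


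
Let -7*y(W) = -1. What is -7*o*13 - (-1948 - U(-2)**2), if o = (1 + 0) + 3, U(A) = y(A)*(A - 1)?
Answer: 77625/49 ≈ 1584.2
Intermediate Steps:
y(W) = 1/7 (y(W) = -1/7*(-1) = 1/7)
U(A) = -1/7 + A/7 (U(A) = (A - 1)/7 = (-1 + A)/7 = -1/7 + A/7)
o = 4 (o = 1 + 3 = 4)
-7*o*13 - (-1948 - U(-2)**2) = -7*4*13 - (-1948 - (-1/7 + (1/7)*(-2))**2) = -28*13 - (-1948 - (-1/7 - 2/7)**2) = -364 - (-1948 - (-3/7)**2) = -364 - (-1948 - 1*9/49) = -364 - (-1948 - 9/49) = -364 - 1*(-95461/49) = -364 + 95461/49 = 77625/49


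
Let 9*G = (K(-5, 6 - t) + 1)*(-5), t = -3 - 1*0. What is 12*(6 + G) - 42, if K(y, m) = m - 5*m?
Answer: 790/3 ≈ 263.33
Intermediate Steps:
t = -3 (t = -3 + 0 = -3)
K(y, m) = -4*m
G = 175/9 (G = ((-4*(6 - 1*(-3)) + 1)*(-5))/9 = ((-4*(6 + 3) + 1)*(-5))/9 = ((-4*9 + 1)*(-5))/9 = ((-36 + 1)*(-5))/9 = (-35*(-5))/9 = (⅑)*175 = 175/9 ≈ 19.444)
12*(6 + G) - 42 = 12*(6 + 175/9) - 42 = 12*(229/9) - 42 = 916/3 - 42 = 790/3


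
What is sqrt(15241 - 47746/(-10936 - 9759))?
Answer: sqrt(6528449687495)/20695 ≈ 123.46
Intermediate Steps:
sqrt(15241 - 47746/(-10936 - 9759)) = sqrt(15241 - 47746/(-20695)) = sqrt(15241 - 47746*(-1/20695)) = sqrt(15241 + 47746/20695) = sqrt(315460241/20695) = sqrt(6528449687495)/20695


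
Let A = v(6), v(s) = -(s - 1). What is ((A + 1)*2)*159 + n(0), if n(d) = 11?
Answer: -1261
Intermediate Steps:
v(s) = 1 - s (v(s) = -(-1 + s) = 1 - s)
A = -5 (A = 1 - 1*6 = 1 - 6 = -5)
((A + 1)*2)*159 + n(0) = ((-5 + 1)*2)*159 + 11 = -4*2*159 + 11 = -8*159 + 11 = -1272 + 11 = -1261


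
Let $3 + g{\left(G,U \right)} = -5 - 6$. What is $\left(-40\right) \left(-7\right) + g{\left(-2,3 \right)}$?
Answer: $266$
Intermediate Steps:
$g{\left(G,U \right)} = -14$ ($g{\left(G,U \right)} = -3 - 11 = -14$)
$\left(-40\right) \left(-7\right) + g{\left(-2,3 \right)} = \left(-40\right) \left(-7\right) - 14 = 280 - 14 = 266$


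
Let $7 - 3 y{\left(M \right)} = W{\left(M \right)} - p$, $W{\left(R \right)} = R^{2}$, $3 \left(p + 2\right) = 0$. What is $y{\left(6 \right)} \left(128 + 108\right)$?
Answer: $- \frac{7316}{3} \approx -2438.7$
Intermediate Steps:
$p = -2$ ($p = -2 + \frac{1}{3} \cdot 0 = -2 + 0 = -2$)
$y{\left(M \right)} = \frac{5}{3} - \frac{M^{2}}{3}$ ($y{\left(M \right)} = \frac{7}{3} - \frac{M^{2} - -2}{3} = \frac{7}{3} - \frac{M^{2} + 2}{3} = \frac{7}{3} - \frac{2 + M^{2}}{3} = \frac{7}{3} - \left(\frac{2}{3} + \frac{M^{2}}{3}\right) = \frac{5}{3} - \frac{M^{2}}{3}$)
$y{\left(6 \right)} \left(128 + 108\right) = \left(\frac{5}{3} - \frac{6^{2}}{3}\right) \left(128 + 108\right) = \left(\frac{5}{3} - 12\right) 236 = \left(- \frac{31}{3}\right) 236 = - \frac{7316}{3}$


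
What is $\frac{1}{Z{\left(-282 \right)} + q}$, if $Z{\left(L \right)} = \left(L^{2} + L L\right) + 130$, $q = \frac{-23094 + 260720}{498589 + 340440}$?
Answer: $\frac{839029}{133555195788} \approx 6.2823 \cdot 10^{-6}$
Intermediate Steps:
$q = \frac{237626}{839029} \approx 0.28322$
$Z{\left(L \right)} = 130 + 2 L^{2}$ ($Z{\left(L \right)} = \left(L^{2} + L^{2}\right) + 130 = 2 L^{2} + 130 = 130 + 2 L^{2}$)
$\frac{1}{Z{\left(-282 \right)} + q} = \frac{1}{\left(130 + 2 \left(-282\right)^{2}\right) + \frac{237626}{839029}} = \frac{1}{\left(130 + 2 \cdot 79524\right) + \frac{237626}{839029}} = \frac{1}{\left(130 + 159048\right) + \frac{237626}{839029}} = \frac{1}{159178 + \frac{237626}{839029}} = \frac{1}{\frac{133555195788}{839029}} = \frac{839029}{133555195788}$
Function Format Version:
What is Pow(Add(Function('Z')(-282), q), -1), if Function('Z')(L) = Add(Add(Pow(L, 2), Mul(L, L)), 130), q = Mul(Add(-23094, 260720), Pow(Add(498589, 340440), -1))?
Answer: Rational(839029, 133555195788) ≈ 6.2823e-6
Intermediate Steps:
q = Rational(237626, 839029) (q = Mul(237626, Pow(839029, -1)) = Mul(237626, Rational(1, 839029)) = Rational(237626, 839029) ≈ 0.28322)
Function('Z')(L) = Add(130, Mul(2, Pow(L, 2))) (Function('Z')(L) = Add(Add(Pow(L, 2), Pow(L, 2)), 130) = Add(Mul(2, Pow(L, 2)), 130) = Add(130, Mul(2, Pow(L, 2))))
Pow(Add(Function('Z')(-282), q), -1) = Pow(Add(Add(130, Mul(2, Pow(-282, 2))), Rational(237626, 839029)), -1) = Pow(Add(Add(130, Mul(2, 79524)), Rational(237626, 839029)), -1) = Pow(Add(Add(130, 159048), Rational(237626, 839029)), -1) = Pow(Add(159178, Rational(237626, 839029)), -1) = Pow(Rational(133555195788, 839029), -1) = Rational(839029, 133555195788)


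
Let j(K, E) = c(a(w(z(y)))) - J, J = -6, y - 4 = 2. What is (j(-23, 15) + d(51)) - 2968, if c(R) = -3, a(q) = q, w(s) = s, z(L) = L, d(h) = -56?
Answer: -3021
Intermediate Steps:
y = 6 (y = 4 + 2 = 6)
j(K, E) = 3 (j(K, E) = -3 - 1*(-6) = -3 + 6 = 3)
(j(-23, 15) + d(51)) - 2968 = (3 - 56) - 2968 = -53 - 2968 = -3021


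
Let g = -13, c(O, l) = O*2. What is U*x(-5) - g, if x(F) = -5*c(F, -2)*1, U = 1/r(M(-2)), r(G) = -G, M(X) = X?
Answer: 38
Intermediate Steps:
c(O, l) = 2*O
U = 1/2 (U = 1/(-1*(-2)) = 1/2 ≈ 0.50000)
x(F) = -10*F (x(F) = -10*F*1 = -10*F)
U*x(-5) - g = (-10*(-5))/2 - 1*(-13) = (1/2)*50 + 13 = 25 + 13 = 38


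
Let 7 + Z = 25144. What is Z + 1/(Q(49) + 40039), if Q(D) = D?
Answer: 1007692057/40088 ≈ 25137.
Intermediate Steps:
Z = 25137 (Z = -7 + 25144 = 25137)
Z + 1/(Q(49) + 40039) = 25137 + 1/(49 + 40039) = 25137 + 1/40088 = 1007692057/40088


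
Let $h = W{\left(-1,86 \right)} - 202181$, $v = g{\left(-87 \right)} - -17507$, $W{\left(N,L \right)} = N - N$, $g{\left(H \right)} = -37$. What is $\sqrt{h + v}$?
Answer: $i \sqrt{184711} \approx 429.78 i$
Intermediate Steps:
$W{\left(N,L \right)} = 0$
$v = 17470$ ($v = -37 - -17507 = -37 + 17507 = 17470$)
$h = -202181$ ($h = 0 - 202181 = -202181$)
$\sqrt{h + v} = \sqrt{-202181 + 17470} = \sqrt{-184711} = i \sqrt{184711}$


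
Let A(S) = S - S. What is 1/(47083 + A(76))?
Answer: 1/47083 ≈ 2.1239e-5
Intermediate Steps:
A(S) = 0
1/(47083 + A(76)) = 1/(47083 + 0) = 1/47083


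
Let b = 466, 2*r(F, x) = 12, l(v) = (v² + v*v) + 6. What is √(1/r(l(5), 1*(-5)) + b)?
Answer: √16782/6 ≈ 21.591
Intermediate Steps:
l(v) = 6 + 2*v² (l(v) = (v² + v²) + 6 = 2*v² + 6 = 6 + 2*v²)
r(F, x) = 6 (r(F, x) = (½)*12 = 6)
√(1/r(l(5), 1*(-5)) + b) = √(1/6 + 466) = √(⅙ + 466) = √(2797/6) = √16782/6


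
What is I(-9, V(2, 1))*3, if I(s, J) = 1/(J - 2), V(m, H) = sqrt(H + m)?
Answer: -6 - 3*sqrt(3) ≈ -11.196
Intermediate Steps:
I(s, J) = 1/(-2 + J)
I(-9, V(2, 1))*3 = 3/(-2 + sqrt(1 + 2)) = 3/(-2 + sqrt(3))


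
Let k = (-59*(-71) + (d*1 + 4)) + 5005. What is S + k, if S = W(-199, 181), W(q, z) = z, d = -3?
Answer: 9376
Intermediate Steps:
S = 181
k = 9195 (k = (-59*(-71) + (-3*1 + 4)) + 5005 = (4189 + (-3 + 4)) + 5005 = (4189 + 1) + 5005 = 4190 + 5005 = 9195)
S + k = 181 + 9195 = 9376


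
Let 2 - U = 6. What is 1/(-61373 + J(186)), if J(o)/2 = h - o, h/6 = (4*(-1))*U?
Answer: -1/61553 ≈ -1.6246e-5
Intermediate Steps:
U = -4 (U = 2 - 1*6 = 2 - 6 = -4)
h = 96 (h = 6*((4*(-1))*(-4)) = 6*(-4*(-4)) = 6*16 = 96)
J(o) = 192 - 2*o (J(o) = 2*(96 - o) = 192 - 2*o)
1/(-61373 + J(186)) = 1/(-61373 + (192 - 2*186)) = 1/(-61373 + (192 - 372)) = 1/(-61373 - 180) = 1/(-61553) = -1/61553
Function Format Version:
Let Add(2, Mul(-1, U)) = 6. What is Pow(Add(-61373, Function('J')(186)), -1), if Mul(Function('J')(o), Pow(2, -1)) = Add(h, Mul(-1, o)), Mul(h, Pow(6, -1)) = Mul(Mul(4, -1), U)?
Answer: Rational(-1, 61553) ≈ -1.6246e-5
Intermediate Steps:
U = -4 (U = Add(2, Mul(-1, 6)) = Add(2, -6) = -4)
h = 96 (h = Mul(6, Mul(Mul(4, -1), -4)) = Mul(6, Mul(-4, -4)) = Mul(6, 16) = 96)
Function('J')(o) = Add(192, Mul(-2, o)) (Function('J')(o) = Mul(2, Add(96, Mul(-1, o))) = Add(192, Mul(-2, o)))
Pow(Add(-61373, Function('J')(186)), -1) = Pow(Add(-61373, Add(192, Mul(-2, 186))), -1) = Pow(Add(-61373, Add(192, -372)), -1) = Pow(Add(-61373, -180), -1) = Pow(-61553, -1) = Rational(-1, 61553)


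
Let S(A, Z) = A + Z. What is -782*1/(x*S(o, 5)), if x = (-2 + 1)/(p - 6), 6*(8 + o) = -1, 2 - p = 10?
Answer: 65688/19 ≈ 3457.3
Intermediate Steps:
p = -8 (p = 2 - 1*10 = 2 - 10 = -8)
o = -49/6 (o = -8 + (⅙)*(-1) = -8 - ⅙ = -49/6 ≈ -8.1667)
x = 1/14 (x = (-2 + 1)/(-8 - 6) = -1/(-14) = -1*(-1/14) = 1/14 ≈ 0.071429)
-782*1/(x*S(o, 5)) = -782*14/(-49/6 + 5) = -782/((-19/6*1/14)) = -782/(-19/84) = -782*(-84/19) = 65688/19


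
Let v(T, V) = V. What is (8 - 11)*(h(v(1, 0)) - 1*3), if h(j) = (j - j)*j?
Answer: 9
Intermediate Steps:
h(j) = 0 (h(j) = 0*j = 0)
(8 - 11)*(h(v(1, 0)) - 1*3) = (8 - 11)*(0 - 1*3) = -3*(0 - 3) = -3*(-3) = 9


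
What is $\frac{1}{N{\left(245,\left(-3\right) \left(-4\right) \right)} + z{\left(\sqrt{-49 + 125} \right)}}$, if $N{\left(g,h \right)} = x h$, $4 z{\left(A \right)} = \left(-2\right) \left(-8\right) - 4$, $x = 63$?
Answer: $\frac{1}{759} \approx 0.0013175$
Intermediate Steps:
$z{\left(A \right)} = 3$ ($z{\left(A \right)} = \frac{\left(-2\right) \left(-8\right) - 4}{4} = \frac{16 - 4}{4} = \frac{1}{4} \cdot 12 = 3$)
$N{\left(g,h \right)} = 63 h$
$\frac{1}{N{\left(245,\left(-3\right) \left(-4\right) \right)} + z{\left(\sqrt{-49 + 125} \right)}} = \frac{1}{63 \left(\left(-3\right) \left(-4\right)\right) + 3} = \frac{1}{63 \cdot 12 + 3} = \frac{1}{756 + 3} = \frac{1}{759}$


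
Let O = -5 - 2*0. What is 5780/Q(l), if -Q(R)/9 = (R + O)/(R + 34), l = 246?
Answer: -1618400/2169 ≈ -746.15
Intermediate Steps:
O = -5 (O = -5 + 0 = -5)
Q(R) = -9*(-5 + R)/(34 + R) (Q(R) = -9*(R - 5)/(R + 34) = -9*(-5 + R)/(34 + R))
5780/Q(l) = 5780/((9*(5 - 1*246)/(34 + 246))) = 5780/((9*(5 - 246)/280)) = 5780/((9*(1/280)*(-241))) = 5780/(-2169/280) = 5780*(-280/2169) = -1618400/2169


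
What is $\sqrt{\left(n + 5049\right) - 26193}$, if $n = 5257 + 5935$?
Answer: $4 i \sqrt{622} \approx 99.76 i$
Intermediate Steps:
$n = 11192$
$\sqrt{\left(n + 5049\right) - 26193} = \sqrt{\left(11192 + 5049\right) - 26193} = \sqrt{16241 - 26193} = \sqrt{-9952} = 4 i \sqrt{622}$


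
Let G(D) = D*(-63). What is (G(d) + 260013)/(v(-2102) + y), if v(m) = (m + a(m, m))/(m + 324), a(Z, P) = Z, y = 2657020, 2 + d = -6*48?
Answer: 82464529/787364294 ≈ 0.10473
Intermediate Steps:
d = -290 (d = -2 - 6*48 = -2 - 288 = -290)
v(m) = 2*m/(324 + m) (v(m) = (m + m)/(m + 324) = (2*m)/(324 + m) = 2*m/(324 + m))
G(D) = -63*D
(G(d) + 260013)/(v(-2102) + y) = (-63*(-290) + 260013)/(2*(-2102)/(324 - 2102) + 2657020) = (18270 + 260013)/(2*(-2102)/(-1778) + 2657020) = 278283/(2*(-2102)*(-1/1778) + 2657020) = 278283/(2102/889 + 2657020) = 278283/(2362092882/889) = 278283*(889/2362092882) = 82464529/787364294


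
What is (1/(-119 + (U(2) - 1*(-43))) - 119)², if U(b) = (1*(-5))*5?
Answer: 144480400/10201 ≈ 14163.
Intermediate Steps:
U(b) = -25 (U(b) = -5*5 = -25)
(1/(-119 + (U(2) - 1*(-43))) - 119)² = (1/(-119 + (-25 - 1*(-43))) - 119)² = (1/(-119 + (-25 + 43)) - 119)² = (1/(-119 + 18) - 119)² = (1/(-101) - 119)² = (-1/101 - 119)² = (-12020/101)² = 144480400/10201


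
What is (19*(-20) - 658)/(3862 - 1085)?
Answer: -1038/2777 ≈ -0.37378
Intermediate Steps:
(19*(-20) - 658)/(3862 - 1085) = (-380 - 658)/2777 = -1038*1/2777 = -1038/2777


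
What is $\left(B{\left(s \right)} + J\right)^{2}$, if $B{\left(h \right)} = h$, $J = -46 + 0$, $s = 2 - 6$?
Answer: $2500$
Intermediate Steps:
$s = -4$ ($s = 2 - 6 = -4$)
$J = -46$
$\left(B{\left(s \right)} + J\right)^{2} = \left(-4 - 46\right)^{2} = \left(-50\right)^{2} = 2500$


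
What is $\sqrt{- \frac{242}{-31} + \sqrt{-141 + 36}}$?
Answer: $\frac{\sqrt{7502 + 961 i \sqrt{105}}}{31} \approx 3.2162 + 1.593 i$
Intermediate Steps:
$\sqrt{- \frac{242}{-31} + \sqrt{-141 + 36}} = \sqrt{\left(-242\right) \left(- \frac{1}{31}\right) + \sqrt{-105}} = \sqrt{\frac{242}{31} + i \sqrt{105}}$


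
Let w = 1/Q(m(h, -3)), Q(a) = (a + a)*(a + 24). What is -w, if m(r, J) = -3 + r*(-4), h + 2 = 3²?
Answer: -1/434 ≈ -0.0023041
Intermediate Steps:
h = 7 (h = -2 + 3² = -2 + 9 = 7)
m(r, J) = -3 - 4*r
Q(a) = 2*a*(24 + a) (Q(a) = (2*a)*(24 + a) = 2*a*(24 + a))
w = 1/434 (w = 1/(2*(-3 - 4*7)*(24 + (-3 - 4*7))) = 1/(2*(-3 - 28)*(24 + (-3 - 28))) = 1/(2*(-31)*(24 - 31)) = 1/(2*(-31)*(-7)) = 1/434 ≈ 0.0023041)
-w = -1*1/434 = -1/434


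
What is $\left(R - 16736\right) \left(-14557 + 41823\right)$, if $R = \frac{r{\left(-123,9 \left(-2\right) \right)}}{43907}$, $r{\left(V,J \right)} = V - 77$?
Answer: $- \frac{20035813486032}{43907} \approx -4.5632 \cdot 10^{8}$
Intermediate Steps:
$r{\left(V,J \right)} = -77 + V$
$R = - \frac{200}{43907}$ ($R = \frac{-77 - 123}{43907} = \left(-200\right) \frac{1}{43907} = - \frac{200}{43907} \approx -0.0045551$)
$\left(R - 16736\right) \left(-14557 + 41823\right) = \left(- \frac{200}{43907} - 16736\right) \left(-14557 + 41823\right) = \left(- \frac{734827752}{43907}\right) 27266 = - \frac{20035813486032}{43907}$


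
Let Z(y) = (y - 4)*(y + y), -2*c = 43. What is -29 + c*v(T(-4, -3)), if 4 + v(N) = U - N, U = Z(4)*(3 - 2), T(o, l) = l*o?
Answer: 315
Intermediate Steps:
c = -43/2 (c = -½*43 = -43/2 ≈ -21.500)
Z(y) = 2*y*(-4 + y) (Z(y) = (-4 + y)*(2*y) = 2*y*(-4 + y))
U = 0 (U = (2*4*(-4 + 4))*(3 - 2) = (2*4*0)*1 = 0*1 = 0)
v(N) = -4 - N (v(N) = -4 + (0 - N) = -4 - N)
-29 + c*v(T(-4, -3)) = -29 - 43*(-4 - (-3)*(-4))/2 = -29 - 43*(-4 - 1*12)/2 = -29 - 43*(-4 - 12)/2 = -29 - 43/2*(-16) = -29 + 344 = 315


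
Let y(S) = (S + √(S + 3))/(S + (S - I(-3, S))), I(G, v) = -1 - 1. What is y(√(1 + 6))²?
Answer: (√7 + √(3 + √7))²/(4*(1 + √7)²) ≈ 0.47434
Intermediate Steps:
I(G, v) = -2
y(S) = (S + √(3 + S))/(2 + 2*S) (y(S) = (S + √(S + 3))/(S + (S - 1*(-2))) = (S + √(3 + S))/(S + (S + 2)) = (S + √(3 + S))/(S + (2 + S)) = (S + √(3 + S))/(2 + 2*S))
y(√(1 + 6))² = ((√(1 + 6) + √(3 + √(1 + 6)))/(2*(1 + √(1 + 6))))² = ((√7 + √(3 + √7))/(2*(1 + √7)))² = (√7 + √(3 + √7))²/(4*(1 + √7)²)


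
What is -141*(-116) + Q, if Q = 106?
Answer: 16462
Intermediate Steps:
-141*(-116) + Q = -141*(-116) + 106 = 16356 + 106 = 16462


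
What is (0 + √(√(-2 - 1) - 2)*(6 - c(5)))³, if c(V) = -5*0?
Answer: 216*(-2 + I*√3)^(3/2) ≈ -815.67 - 445.83*I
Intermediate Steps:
c(V) = 0
(0 + √(√(-2 - 1) - 2)*(6 - c(5)))³ = (0 + √(√(-2 - 1) - 2)*(6 - 1*0))³ = (0 + √(√(-3) - 2)*(6 + 0))³ = (0 + √(I*√3 - 2)*6)³ = (0 + √(-2 + I*√3)*6)³ = (0 + 6*√(-2 + I*√3))³ = (6*√(-2 + I*√3))³ = 216*(-2 + I*√3)^(3/2)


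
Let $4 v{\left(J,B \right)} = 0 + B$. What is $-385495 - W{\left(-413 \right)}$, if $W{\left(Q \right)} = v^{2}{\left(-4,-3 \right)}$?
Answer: $- \frac{6167929}{16} \approx -3.855 \cdot 10^{5}$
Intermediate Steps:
$v{\left(J,B \right)} = \frac{B}{4}$ ($v{\left(J,B \right)} = \frac{0 + B}{4} = \frac{B}{4}$)
$W{\left(Q \right)} = \frac{9}{16}$ ($W{\left(Q \right)} = \left(\frac{1}{4} \left(-3\right)\right)^{2} = \left(- \frac{3}{4}\right)^{2} = \frac{9}{16}$)
$-385495 - W{\left(-413 \right)} = -385495 - \frac{9}{16} = - \frac{6167929}{16}$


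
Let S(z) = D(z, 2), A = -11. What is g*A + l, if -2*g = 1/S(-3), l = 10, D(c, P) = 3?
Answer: 71/6 ≈ 11.833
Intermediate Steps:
S(z) = 3
g = -⅙ (g = -½/3 = -½*⅓ = -⅙ ≈ -0.16667)
g*A + l = -⅙*(-11) + 10 = 11/6 + 10 = 71/6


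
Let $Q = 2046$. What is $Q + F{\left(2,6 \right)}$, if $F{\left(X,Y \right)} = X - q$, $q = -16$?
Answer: $2064$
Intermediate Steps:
$F{\left(X,Y \right)} = 16 + X$ ($F{\left(X,Y \right)} = X - -16 = X + 16 = 16 + X$)
$Q + F{\left(2,6 \right)} = 2046 + \left(16 + 2\right) = 2046 + 18 = 2064$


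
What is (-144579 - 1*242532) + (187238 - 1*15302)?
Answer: -215175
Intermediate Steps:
(-144579 - 1*242532) + (187238 - 1*15302) = (-144579 - 242532) + (187238 - 15302) = -387111 + 171936 = -215175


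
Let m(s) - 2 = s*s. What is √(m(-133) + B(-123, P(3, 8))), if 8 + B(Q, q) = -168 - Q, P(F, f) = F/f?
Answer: √17638 ≈ 132.81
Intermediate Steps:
B(Q, q) = -176 - Q (B(Q, q) = -8 + (-168 - Q) = -176 - Q)
m(s) = 2 + s² (m(s) = 2 + s*s = 2 + s²)
√(m(-133) + B(-123, P(3, 8))) = √((2 + (-133)²) + (-176 - 1*(-123))) = √((2 + 17689) + (-176 + 123)) = √(17691 - 53) = √17638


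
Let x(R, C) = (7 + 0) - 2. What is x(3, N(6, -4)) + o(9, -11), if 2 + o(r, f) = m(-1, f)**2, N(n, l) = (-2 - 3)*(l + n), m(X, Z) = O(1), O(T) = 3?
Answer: 12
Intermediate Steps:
m(X, Z) = 3
N(n, l) = -5*l - 5*n (N(n, l) = -5*(l + n) = -5*l - 5*n)
x(R, C) = 5 (x(R, C) = 7 - 2 = 5)
o(r, f) = 7 (o(r, f) = -2 + 3**2 = -2 + 9 = 7)
x(3, N(6, -4)) + o(9, -11) = 5 + 7 = 12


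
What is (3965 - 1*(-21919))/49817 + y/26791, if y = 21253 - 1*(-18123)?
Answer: 2655052436/1334647247 ≈ 1.9893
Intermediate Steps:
y = 39376 (y = 21253 + 18123 = 39376)
(3965 - 1*(-21919))/49817 + y/26791 = (3965 - 1*(-21919))/49817 + 39376/26791 = (3965 + 21919)*(1/49817) + 39376*(1/26791) = 25884*(1/49817) + 39376/26791 = 25884/49817 + 39376/26791 = 2655052436/1334647247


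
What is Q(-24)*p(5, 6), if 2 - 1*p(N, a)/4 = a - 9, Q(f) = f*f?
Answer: 11520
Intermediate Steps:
Q(f) = f²
p(N, a) = 44 - 4*a (p(N, a) = 8 - 4*(a - 9) = 8 - 4*(-9 + a) = 8 + (36 - 4*a) = 44 - 4*a)
Q(-24)*p(5, 6) = (-24)²*(44 - 4*6) = 576*(44 - 24) = 576*20 = 11520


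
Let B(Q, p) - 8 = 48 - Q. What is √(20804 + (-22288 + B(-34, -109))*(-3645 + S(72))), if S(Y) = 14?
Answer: √80621742 ≈ 8979.0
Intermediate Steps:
B(Q, p) = 56 - Q (B(Q, p) = 8 + (48 - Q) = 56 - Q)
√(20804 + (-22288 + B(-34, -109))*(-3645 + S(72))) = √(20804 + (-22288 + (56 - 1*(-34)))*(-3645 + 14)) = √(20804 + (-22288 + (56 + 34))*(-3631)) = √(20804 + (-22288 + 90)*(-3631)) = √(20804 - 22198*(-3631)) = √(20804 + 80600938) = √80621742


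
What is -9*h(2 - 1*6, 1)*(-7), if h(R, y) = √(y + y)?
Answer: 63*√2 ≈ 89.095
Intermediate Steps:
h(R, y) = √2*√y (h(R, y) = √(2*y) = √2*√y)
-9*h(2 - 1*6, 1)*(-7) = -9*√2*√1*(-7) = -9*√2*(-7) = 63*√2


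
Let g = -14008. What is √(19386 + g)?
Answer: √5378 ≈ 73.335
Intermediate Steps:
√(19386 + g) = √(19386 - 14008) = √5378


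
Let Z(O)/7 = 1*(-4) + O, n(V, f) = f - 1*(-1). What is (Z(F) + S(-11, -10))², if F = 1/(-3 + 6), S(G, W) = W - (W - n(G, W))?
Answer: 10816/9 ≈ 1201.8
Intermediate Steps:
n(V, f) = 1 + f (n(V, f) = f + 1 = 1 + f)
S(G, W) = 1 + W (S(G, W) = W - (W - (1 + W)) = W - (W + (-1 - W)) = W - 1*(-1) = W + 1 = 1 + W)
F = ⅓ (F = 1/3 = ⅓ ≈ 0.33333)
Z(O) = -28 + 7*O (Z(O) = 7*(1*(-4) + O) = 7*(-4 + O) = -28 + 7*O)
(Z(F) + S(-11, -10))² = ((-28 + 7*(⅓)) + (1 - 10))² = ((-28 + 7/3) - 9)² = (-77/3 - 9)² = (-104/3)² = 10816/9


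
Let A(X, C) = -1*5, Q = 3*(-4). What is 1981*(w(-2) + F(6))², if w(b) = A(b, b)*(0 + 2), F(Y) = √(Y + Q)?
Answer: 186214 - 39620*I*√6 ≈ 1.8621e+5 - 97049.0*I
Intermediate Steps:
Q = -12
F(Y) = √(-12 + Y) (F(Y) = √(Y - 12) = √(-12 + Y))
A(X, C) = -5
w(b) = -10 (w(b) = -5*(0 + 2) = -5*2 = -10)
1981*(w(-2) + F(6))² = 1981*(-10 + √(-12 + 6))² = 1981*(-10 + √(-6))² = 1981*(-10 + I*√6)²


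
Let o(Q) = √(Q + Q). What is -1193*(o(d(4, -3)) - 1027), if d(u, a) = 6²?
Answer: 1225211 - 7158*√2 ≈ 1.2151e+6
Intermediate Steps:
d(u, a) = 36
o(Q) = √2*√Q (o(Q) = √(2*Q) = √2*√Q)
-1193*(o(d(4, -3)) - 1027) = -1193*(√2*√36 - 1027) = -1193*(√2*6 - 1027) = -1193*(6*√2 - 1027) = -1193*(-1027 + 6*√2) = 1225211 - 7158*√2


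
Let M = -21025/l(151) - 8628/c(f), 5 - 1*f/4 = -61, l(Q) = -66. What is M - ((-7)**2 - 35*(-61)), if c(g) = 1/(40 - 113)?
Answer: 41446585/66 ≈ 6.2798e+5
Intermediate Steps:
f = 264 (f = 20 - 4*(-61) = 20 + 244 = 264)
c(g) = -1/73 (c(g) = 1/(-73) = -1/73)
M = 41590729/66 (M = -21025/(-66) - 8628/(-1/73) = -21025*(-1/66) - 8628*(-73) = 21025/66 + 629844 = 41590729/66 ≈ 6.3016e+5)
M - ((-7)**2 - 35*(-61)) = 41590729/66 - ((-7)**2 - 35*(-61)) = 41590729/66 - (49 + 2135) = 41590729/66 - 1*2184 = 41590729/66 - 2184 = 41446585/66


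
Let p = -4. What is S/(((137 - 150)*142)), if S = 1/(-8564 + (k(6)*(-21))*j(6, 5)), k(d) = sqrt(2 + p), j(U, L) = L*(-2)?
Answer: 2141/33888081604 + 105*I*sqrt(2)/67776163208 ≈ 6.3179e-8 + 2.1909e-9*I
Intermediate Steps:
j(U, L) = -2*L
k(d) = I*sqrt(2) (k(d) = sqrt(2 - 4) = sqrt(-2) = I*sqrt(2))
S = 1/(-8564 + 210*I*sqrt(2)) (S = 1/(-8564 + ((I*sqrt(2))*(-21))*(-2*5)) = 1/(-8564 - 21*I*sqrt(2)*(-10)) = 1/(-8564 + 210*I*sqrt(2)) ≈ -0.00011663 - 4.0444e-6*I)
S/(((137 - 150)*142)) = (-2141/18357574 - 105*I*sqrt(2)/36715148)/(((137 - 150)*142)) = (-2141/18357574 - 105*I*sqrt(2)/36715148)/((-13*142)) = (-2141/18357574 - 105*I*sqrt(2)/36715148)/(-1846) = (-2141/18357574 - 105*I*sqrt(2)/36715148)*(-1/1846) = 2141/33888081604 + 105*I*sqrt(2)/67776163208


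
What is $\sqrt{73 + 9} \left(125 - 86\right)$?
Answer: $39 \sqrt{82} \approx 353.16$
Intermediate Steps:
$\sqrt{73 + 9} \left(125 - 86\right) = \sqrt{82} \cdot 39 = 39 \sqrt{82}$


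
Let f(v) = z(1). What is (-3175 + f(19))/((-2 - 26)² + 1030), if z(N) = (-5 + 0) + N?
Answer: -3179/1814 ≈ -1.7525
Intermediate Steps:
z(N) = -5 + N
f(v) = -4 (f(v) = -5 + 1 = -4)
(-3175 + f(19))/((-2 - 26)² + 1030) = (-3175 - 4)/((-2 - 26)² + 1030) = -3179/((-28)² + 1030) = -3179/(784 + 1030) = -3179/1814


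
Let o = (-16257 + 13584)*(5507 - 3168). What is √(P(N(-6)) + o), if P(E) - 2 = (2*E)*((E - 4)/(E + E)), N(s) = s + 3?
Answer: 2*I*√1563038 ≈ 2500.4*I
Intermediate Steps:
o = -6252147 (o = -2673*2339 = -6252147)
N(s) = 3 + s
P(E) = -2 + E (P(E) = 2 + (2*E)*((E - 4)/(E + E)) = 2 + (2*E)*((-4 + E)/((2*E))) = 2 + (2*E)*((-4 + E)*(1/(2*E))) = 2 + (2*E)*((-4 + E)/(2*E)) = 2 + (-4 + E) = -2 + E)
√(P(N(-6)) + o) = √((-2 + (3 - 6)) - 6252147) = √((-2 - 3) - 6252147) = √(-5 - 6252147) = √(-6252152) = 2*I*√1563038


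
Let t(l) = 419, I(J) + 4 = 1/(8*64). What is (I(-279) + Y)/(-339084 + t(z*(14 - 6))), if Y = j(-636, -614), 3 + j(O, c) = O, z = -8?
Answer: 65843/34679296 ≈ 0.0018986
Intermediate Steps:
I(J) = -2047/512 (I(J) = -4 + 1/(8*64) = -4 + 1/512 = -2047/512)
j(O, c) = -3 + O
Y = -639 (Y = -3 - 636 = -639)
(I(-279) + Y)/(-339084 + t(z*(14 - 6))) = (-2047/512 - 639)/(-339084 + 419) = -329215/512/(-338665) = -329215/512*(-1/338665) = 65843/34679296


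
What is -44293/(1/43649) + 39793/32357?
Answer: -4812096092712/2489 ≈ -1.9333e+9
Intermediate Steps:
-44293/(1/43649) + 39793/32357 = -44293/1/43649 + 39793*(1/32357) = -44293*43649 + 3061/2489 = -1933345157 + 3061/2489 = -4812096092712/2489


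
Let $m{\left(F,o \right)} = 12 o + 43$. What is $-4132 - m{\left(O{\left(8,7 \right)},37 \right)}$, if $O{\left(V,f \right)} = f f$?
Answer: $-4619$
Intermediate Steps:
$O{\left(V,f \right)} = f^{2}$
$m{\left(F,o \right)} = 43 + 12 o$
$-4132 - m{\left(O{\left(8,7 \right)},37 \right)} = -4132 - \left(43 + 12 \cdot 37\right) = -4132 - \left(43 + 444\right) = -4132 - 487 = -4619$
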